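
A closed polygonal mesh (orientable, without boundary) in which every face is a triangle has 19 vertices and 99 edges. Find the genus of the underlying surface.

8

Every face is a triangle and each edge borders two faces, so 3F = 2·99, giving F = 66.
χ = V − E + F = 19 − 99 + 66 = -14.
For a closed orientable surface χ = 2 − 2g, so g = (2 − (-14))/2 = 8.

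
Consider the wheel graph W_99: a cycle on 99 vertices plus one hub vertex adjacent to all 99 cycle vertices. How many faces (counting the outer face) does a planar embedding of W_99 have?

100

W_99 has V = 99 + 1 = 100 vertices and E = 2·99 = 198 edges.
By Euler's formula F = 2 − V + E = 2 − 100 + 198 = 100.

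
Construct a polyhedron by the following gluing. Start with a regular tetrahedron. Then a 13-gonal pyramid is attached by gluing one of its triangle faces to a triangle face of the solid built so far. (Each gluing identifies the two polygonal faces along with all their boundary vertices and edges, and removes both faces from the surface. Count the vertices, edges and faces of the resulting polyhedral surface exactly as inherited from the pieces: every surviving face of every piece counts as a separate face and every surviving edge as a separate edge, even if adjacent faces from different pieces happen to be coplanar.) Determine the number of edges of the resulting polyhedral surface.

29

A regular tetrahedron: V=4, E=6, F=4.
Attach a 13-gonal pyramid (V=14, E=26, F=14) along a 3-gon: merge 3 vertices and 3 edges, delete both glued faces → V=15, E=29, F=16.
Check: V − E + F = 15 − 29 + 16 = 2.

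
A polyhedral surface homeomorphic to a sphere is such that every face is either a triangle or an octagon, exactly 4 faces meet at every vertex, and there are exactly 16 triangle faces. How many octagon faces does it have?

Let x be the number of octagons; then F = 16 + x.
Edge–face incidences: 2E = 3·16 + 8·x = 48 + 8x.
Every vertex has degree 4, so 4V = 2E.
Euler: V − E + F = 2 ⇒ (2E)/4 − E + (16 + x) = 2.
Multiply by 8: 2·(2E) − 4·(2E) + 8·(16 + x) = 16, i.e. 128 + 8x − 2·(48 + 8x) = 16.
Collecting terms: −8x + 32 = 16, so −8x = −16, so x = 2.
Then 2E = 48 + 8·2 = 64, so E = 32, V = 2E/4 = 16, F = 16 + 2 = 18.

2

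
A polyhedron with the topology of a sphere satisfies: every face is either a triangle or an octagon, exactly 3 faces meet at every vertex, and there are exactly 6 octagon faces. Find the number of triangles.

8

Let x be the number of triangles; then F = 6 + x.
Edge–face incidences: 2E = 8·6 + 3·x = 48 + 3x.
Every vertex has degree 3, so 3V = 2E.
Euler: V − E + F = 2 ⇒ (2E)/3 − E + (6 + x) = 2.
Multiply by 6: 2·(2E) − 3·(2E) + 6·(6 + x) = 12, i.e. 36 + 6x − (48 + 3x) = 12.
Collecting terms: 3x − 12 = 12, so 3x = 24, so x = 8.
Then 2E = 48 + 3·8 = 72, so E = 36, V = 2E/3 = 24, F = 6 + 8 = 14.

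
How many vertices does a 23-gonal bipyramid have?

A bipyramid over an n-gon has 2n triangular faces and n + 2 vertices: V = 23 + 2 = 25, E = 3·23 = 69, F = 2·23 = 46.
Check: V − E + F = 25 − 69 + 46 = 2.

25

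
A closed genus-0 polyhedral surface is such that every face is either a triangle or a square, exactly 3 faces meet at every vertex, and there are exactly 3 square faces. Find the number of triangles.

2

Let x be the number of triangles; then F = 3 + x.
Edge–face incidences: 2E = 4·3 + 3·x = 12 + 3x.
Every vertex has degree 3, so 3V = 2E.
Euler: V − E + F = 2 ⇒ (2E)/3 − E + (3 + x) = 2.
Multiply by 6: 2·(2E) − 3·(2E) + 6·(3 + x) = 12, i.e. 18 + 6x − (12 + 3x) = 12.
Collecting terms: 3x + 6 = 12, so 3x = 6, so x = 2.
Then 2E = 12 + 3·2 = 18, so E = 9, V = 2E/3 = 6, F = 3 + 2 = 5.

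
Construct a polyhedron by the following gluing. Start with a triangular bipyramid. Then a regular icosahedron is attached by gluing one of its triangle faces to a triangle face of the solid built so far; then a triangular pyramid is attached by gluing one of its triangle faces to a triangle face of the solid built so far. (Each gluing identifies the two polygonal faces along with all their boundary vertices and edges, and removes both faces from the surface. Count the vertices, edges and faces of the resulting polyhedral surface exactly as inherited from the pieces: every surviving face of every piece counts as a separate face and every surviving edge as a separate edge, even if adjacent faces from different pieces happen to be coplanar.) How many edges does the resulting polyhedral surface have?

A triangular bipyramid: V=5, E=9, F=6.
Attach a regular icosahedron (V=12, E=30, F=20) along a 3-gon: merge 3 vertices and 3 edges, delete both glued faces → V=14, E=36, F=24.
Attach a triangular pyramid (V=4, E=6, F=4) along a 3-gon: merge 3 vertices and 3 edges, delete both glued faces → V=15, E=39, F=26.
Check: V − E + F = 15 − 39 + 26 = 2.

39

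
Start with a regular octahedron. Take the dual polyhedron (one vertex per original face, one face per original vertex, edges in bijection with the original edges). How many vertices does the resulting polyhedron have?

The base solid has V = 6, E = 12, F = 8.
The dual swaps V and F and preserves E: V′ = F = 8, E′ = E = 12, F′ = V = 6.

8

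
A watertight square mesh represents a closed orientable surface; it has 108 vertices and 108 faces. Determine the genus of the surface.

Every face is a square, so 2E = 4·108 = 432, giving E = 216.
χ = V − E + F = 108 − 216 + 108 = 0.
For a closed orientable surface χ = 2 − 2g, so g = (2 − (0))/2 = 1.

1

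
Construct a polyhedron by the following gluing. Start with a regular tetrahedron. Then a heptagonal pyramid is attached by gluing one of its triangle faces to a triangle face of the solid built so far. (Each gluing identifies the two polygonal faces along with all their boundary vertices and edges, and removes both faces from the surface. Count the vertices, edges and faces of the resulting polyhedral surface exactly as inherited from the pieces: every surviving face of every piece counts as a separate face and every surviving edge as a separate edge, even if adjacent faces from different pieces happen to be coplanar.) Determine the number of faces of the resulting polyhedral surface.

A regular tetrahedron: V=4, E=6, F=4.
Attach a heptagonal pyramid (V=8, E=14, F=8) along a 3-gon: merge 3 vertices and 3 edges, delete both glued faces → V=9, E=17, F=10.
Check: V − E + F = 9 − 17 + 10 = 2.

10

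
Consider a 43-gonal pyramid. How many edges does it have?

A pyramid on an n-gon base has one n-gon and n triangles: V = 43 + 1 = 44, E = 2·43 = 86, F = 43 + 1 = 44.

86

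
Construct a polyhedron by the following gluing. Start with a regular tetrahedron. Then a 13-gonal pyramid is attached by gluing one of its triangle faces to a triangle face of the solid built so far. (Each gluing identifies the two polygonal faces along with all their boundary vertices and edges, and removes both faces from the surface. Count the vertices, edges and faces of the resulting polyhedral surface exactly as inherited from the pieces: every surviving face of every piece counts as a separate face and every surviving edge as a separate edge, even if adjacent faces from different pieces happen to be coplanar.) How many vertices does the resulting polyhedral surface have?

15

A regular tetrahedron: V=4, E=6, F=4.
Attach a 13-gonal pyramid (V=14, E=26, F=14) along a 3-gon: merge 3 vertices and 3 edges, delete both glued faces → V=15, E=29, F=16.
Check: V − E + F = 15 − 29 + 16 = 2.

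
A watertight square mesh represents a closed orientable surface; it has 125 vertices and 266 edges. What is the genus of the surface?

5

Every face is a square and each edge borders two faces, so 4F = 2·266, giving F = 133.
χ = V − E + F = 125 − 266 + 133 = -8.
For a closed orientable surface χ = 2 − 2g, so g = (2 − (-8))/2 = 5.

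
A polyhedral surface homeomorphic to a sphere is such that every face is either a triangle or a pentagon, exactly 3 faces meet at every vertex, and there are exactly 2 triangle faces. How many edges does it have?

Let x be the number of pentagons; then F = 2 + x.
Edge–face incidences: 2E = 3·2 + 5·x = 6 + 5x.
Every vertex has degree 3, so 3V = 2E.
Euler: V − E + F = 2 ⇒ (2E)/3 − E + (2 + x) = 2.
Multiply by 6: 2·(2E) − 3·(2E) + 6·(2 + x) = 12, i.e. 12 + 6x − (6 + 5x) = 12.
Collecting terms: x + 6 = 12, so x = 6.
Then 2E = 6 + 5·6 = 36, so E = 18, V = 2E/3 = 12, F = 2 + 6 = 8.

18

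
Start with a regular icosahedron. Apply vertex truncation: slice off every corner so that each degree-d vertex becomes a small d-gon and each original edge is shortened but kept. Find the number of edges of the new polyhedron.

90

The base solid has V = 12, E = 30, F = 20.
Truncation replaces each original edge-end by a new vertex, so V′ = 2E = 60.
Each original edge survives, and each old vertex of degree d contributes d new edges; summing degrees gives Σd = 2E, so E′ = E + 2E = 3E = 90.
Each original face survives and each original vertex becomes one new face: F′ = F + V = 32.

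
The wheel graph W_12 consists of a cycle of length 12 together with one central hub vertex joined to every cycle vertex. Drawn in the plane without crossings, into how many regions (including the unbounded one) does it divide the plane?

W_12 has V = 12 + 1 = 13 vertices and E = 2·12 = 24 edges.
By Euler's formula F = 2 − V + E = 2 − 13 + 24 = 13.

13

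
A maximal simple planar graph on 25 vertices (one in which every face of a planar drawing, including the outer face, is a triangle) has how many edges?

69

In a plane triangulation 3F = 2E and V − E + F = 2, so E = 3V − 6 = 3·25 − 6 = 69.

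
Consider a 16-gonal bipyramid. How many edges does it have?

48

A bipyramid over an n-gon has 2n triangular faces and n + 2 vertices: V = 16 + 2 = 18, E = 3·16 = 48, F = 2·16 = 32.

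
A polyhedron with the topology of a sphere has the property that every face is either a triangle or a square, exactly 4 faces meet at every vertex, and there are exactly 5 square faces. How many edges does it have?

22

Let x be the number of triangles; then F = 5 + x.
Edge–face incidences: 2E = 4·5 + 3·x = 20 + 3x.
Every vertex has degree 4, so 4V = 2E.
Euler: V − E + F = 2 ⇒ (2E)/4 − E + (5 + x) = 2.
Multiply by 8: 2·(2E) − 4·(2E) + 8·(5 + x) = 16, i.e. 40 + 8x − 2·(20 + 3x) = 16.
Collecting terms: 2x = 16, so x = 8.
Then 2E = 20 + 3·8 = 44, so E = 22, V = 2E/4 = 11, F = 5 + 8 = 13.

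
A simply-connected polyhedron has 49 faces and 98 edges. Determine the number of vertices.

Here V − E + F = 2.
V = 2 + E − F = 2 + 98 − 49 = 51.

51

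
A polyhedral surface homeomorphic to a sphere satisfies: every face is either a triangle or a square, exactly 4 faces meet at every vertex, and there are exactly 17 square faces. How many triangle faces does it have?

Let x be the number of triangles; then F = 17 + x.
Edge–face incidences: 2E = 4·17 + 3·x = 68 + 3x.
Every vertex has degree 4, so 4V = 2E.
Euler: V − E + F = 2 ⇒ (2E)/4 − E + (17 + x) = 2.
Multiply by 8: 2·(2E) − 4·(2E) + 8·(17 + x) = 16, i.e. 136 + 8x − 2·(68 + 3x) = 16.
Collecting terms: 2x = 16, so x = 8.
Then 2E = 68 + 3·8 = 92, so E = 46, V = 2E/4 = 23, F = 17 + 8 = 25.

8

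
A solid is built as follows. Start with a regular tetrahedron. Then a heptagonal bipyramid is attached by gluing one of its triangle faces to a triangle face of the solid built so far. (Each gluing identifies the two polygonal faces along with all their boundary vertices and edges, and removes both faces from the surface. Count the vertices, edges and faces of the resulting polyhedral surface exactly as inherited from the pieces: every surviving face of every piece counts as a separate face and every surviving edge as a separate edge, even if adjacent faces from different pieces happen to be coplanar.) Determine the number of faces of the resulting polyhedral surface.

16

A regular tetrahedron: V=4, E=6, F=4.
Attach a heptagonal bipyramid (V=9, E=21, F=14) along a 3-gon: merge 3 vertices and 3 edges, delete both glued faces → V=10, E=24, F=16.
Check: V − E + F = 10 − 24 + 16 = 2.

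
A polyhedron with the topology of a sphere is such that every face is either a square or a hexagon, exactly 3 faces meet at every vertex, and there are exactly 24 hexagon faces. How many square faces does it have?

Let x be the number of squares; then F = 24 + x.
Edge–face incidences: 2E = 6·24 + 4·x = 144 + 4x.
Every vertex has degree 3, so 3V = 2E.
Euler: V − E + F = 2 ⇒ (2E)/3 − E + (24 + x) = 2.
Multiply by 6: 2·(2E) − 3·(2E) + 6·(24 + x) = 12, i.e. 144 + 6x − (144 + 4x) = 12.
Collecting terms: 2x = 12, so x = 6.
Then 2E = 144 + 4·6 = 168, so E = 84, V = 2E/3 = 56, F = 24 + 6 = 30.

6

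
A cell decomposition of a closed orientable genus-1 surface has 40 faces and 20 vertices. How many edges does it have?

60

For a closed orientable surface of genus 1, χ = 2 − 2·1 = 0.
E = V + F − (0) = 20 + 40 − (0) = 60.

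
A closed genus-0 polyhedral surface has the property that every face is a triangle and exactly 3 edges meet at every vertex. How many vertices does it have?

4

Each face has 3 edges and each edge borders two faces, so 2E = 3F.
Each vertex has degree 3, so 3V = 2E and hence V = 3F/3.
Euler: V − E + F = 2 ⇒ (3F/3) − (3F/2) + F = 2.
Multiply by 6: (6 − 9 + 6)F = 12, i.e. 3F = 12.
So F = 4, E = 3·4/2 = 6, V = 3·4/3 = 4.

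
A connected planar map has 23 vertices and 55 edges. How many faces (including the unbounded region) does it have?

34

Euler's formula for a connected plane graph: V − E + F = 2, so F = 2 − 23 + 55 = 34.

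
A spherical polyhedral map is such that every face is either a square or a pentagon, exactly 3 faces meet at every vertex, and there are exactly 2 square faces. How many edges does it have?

24

Let x be the number of pentagons; then F = 2 + x.
Edge–face incidences: 2E = 4·2 + 5·x = 8 + 5x.
Every vertex has degree 3, so 3V = 2E.
Euler: V − E + F = 2 ⇒ (2E)/3 − E + (2 + x) = 2.
Multiply by 6: 2·(2E) − 3·(2E) + 6·(2 + x) = 12, i.e. 12 + 6x − (8 + 5x) = 12.
Collecting terms: x + 4 = 12, so x = 8.
Then 2E = 8 + 5·8 = 48, so E = 24, V = 2E/3 = 16, F = 2 + 8 = 10.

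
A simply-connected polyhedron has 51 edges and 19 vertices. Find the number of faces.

34

Here V − E + F = 2.
F = 2 − V + E = 2 − 19 + 51 = 34.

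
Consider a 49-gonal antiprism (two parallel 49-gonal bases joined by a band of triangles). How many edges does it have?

196

An antiprism on an n-gon has two n-gon caps and 2n triangles: V = 2·49 = 98, E = 4·49 = 196, F = 2·49 + 2 = 100.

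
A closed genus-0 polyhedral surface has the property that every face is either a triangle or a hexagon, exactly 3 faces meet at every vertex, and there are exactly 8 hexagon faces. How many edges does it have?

Let x be the number of triangles; then F = 8 + x.
Edge–face incidences: 2E = 6·8 + 3·x = 48 + 3x.
Every vertex has degree 3, so 3V = 2E.
Euler: V − E + F = 2 ⇒ (2E)/3 − E + (8 + x) = 2.
Multiply by 6: 2·(2E) − 3·(2E) + 6·(8 + x) = 12, i.e. 48 + 6x − (48 + 3x) = 12.
Collecting terms: 3x = 12, so x = 4.
Then 2E = 48 + 3·4 = 60, so E = 30, V = 2E/3 = 20, F = 8 + 4 = 12.

30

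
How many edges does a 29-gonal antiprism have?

116

An antiprism on an n-gon has two n-gon caps and 2n triangles: V = 2·29 = 58, E = 4·29 = 116, F = 2·29 + 2 = 60.
Check: V − E + F = 58 − 116 + 60 = 2.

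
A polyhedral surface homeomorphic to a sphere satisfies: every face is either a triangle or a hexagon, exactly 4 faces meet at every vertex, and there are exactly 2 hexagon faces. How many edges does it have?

Let x be the number of triangles; then F = 2 + x.
Edge–face incidences: 2E = 6·2 + 3·x = 12 + 3x.
Every vertex has degree 4, so 4V = 2E.
Euler: V − E + F = 2 ⇒ (2E)/4 − E + (2 + x) = 2.
Multiply by 8: 2·(2E) − 4·(2E) + 8·(2 + x) = 16, i.e. 16 + 8x − 2·(12 + 3x) = 16.
Collecting terms: 2x − 8 = 16, so 2x = 24, so x = 12.
Then 2E = 12 + 3·12 = 48, so E = 24, V = 2E/4 = 12, F = 2 + 12 = 14.

24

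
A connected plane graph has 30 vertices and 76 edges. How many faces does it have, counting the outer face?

Euler's formula for a connected plane graph: V − E + F = 2, so F = 2 − 30 + 76 = 48.

48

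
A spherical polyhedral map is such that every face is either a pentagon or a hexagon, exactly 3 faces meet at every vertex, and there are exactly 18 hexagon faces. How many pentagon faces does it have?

12

Let x be the number of pentagons; then F = 18 + x.
Edge–face incidences: 2E = 6·18 + 5·x = 108 + 5x.
Every vertex has degree 3, so 3V = 2E.
Euler: V − E + F = 2 ⇒ (2E)/3 − E + (18 + x) = 2.
Multiply by 6: 2·(2E) − 3·(2E) + 6·(18 + x) = 12, i.e. 108 + 6x − (108 + 5x) = 12.
Collecting terms: x = 12.
Then 2E = 108 + 5·12 = 168, so E = 84, V = 2E/3 = 56, F = 18 + 12 = 30.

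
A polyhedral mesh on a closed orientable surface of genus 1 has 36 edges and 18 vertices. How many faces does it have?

For a closed orientable surface of genus 1, χ = 2 − 2·1 = 0.
F = 0 − V + E = 0 − 18 + 36 = 18.

18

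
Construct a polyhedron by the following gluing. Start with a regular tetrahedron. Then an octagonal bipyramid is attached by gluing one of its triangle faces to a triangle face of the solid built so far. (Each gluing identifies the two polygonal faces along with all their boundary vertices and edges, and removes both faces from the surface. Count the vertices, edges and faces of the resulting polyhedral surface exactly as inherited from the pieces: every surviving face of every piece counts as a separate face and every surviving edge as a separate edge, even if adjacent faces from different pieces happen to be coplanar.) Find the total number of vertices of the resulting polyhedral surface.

11

A regular tetrahedron: V=4, E=6, F=4.
Attach an octagonal bipyramid (V=10, E=24, F=16) along a 3-gon: merge 3 vertices and 3 edges, delete both glued faces → V=11, E=27, F=18.
Check: V − E + F = 11 − 27 + 18 = 2.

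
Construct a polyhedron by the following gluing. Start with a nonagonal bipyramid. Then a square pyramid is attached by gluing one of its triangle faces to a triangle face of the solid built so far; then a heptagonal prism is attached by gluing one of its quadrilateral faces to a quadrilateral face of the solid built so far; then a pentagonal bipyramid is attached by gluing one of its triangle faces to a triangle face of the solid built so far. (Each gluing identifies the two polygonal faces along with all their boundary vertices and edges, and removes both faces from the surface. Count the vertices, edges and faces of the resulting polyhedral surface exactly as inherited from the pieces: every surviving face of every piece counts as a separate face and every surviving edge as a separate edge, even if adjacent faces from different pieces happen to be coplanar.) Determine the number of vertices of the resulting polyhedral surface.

27

A nonagonal bipyramid: V=11, E=27, F=18.
Attach a square pyramid (V=5, E=8, F=5) along a 3-gon: merge 3 vertices and 3 edges, delete both glued faces → V=13, E=32, F=21.
Attach a heptagonal prism (V=14, E=21, F=9) along a 4-gon: merge 4 vertices and 4 edges, delete both glued faces → V=23, E=49, F=28.
Attach a pentagonal bipyramid (V=7, E=15, F=10) along a 3-gon: merge 3 vertices and 3 edges, delete both glued faces → V=27, E=61, F=36.
Check: V − E + F = 27 − 61 + 36 = 2.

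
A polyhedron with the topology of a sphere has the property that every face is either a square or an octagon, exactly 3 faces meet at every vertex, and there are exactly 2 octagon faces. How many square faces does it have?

8

Let x be the number of squares; then F = 2 + x.
Edge–face incidences: 2E = 8·2 + 4·x = 16 + 4x.
Every vertex has degree 3, so 3V = 2E.
Euler: V − E + F = 2 ⇒ (2E)/3 − E + (2 + x) = 2.
Multiply by 6: 2·(2E) − 3·(2E) + 6·(2 + x) = 12, i.e. 12 + 6x − (16 + 4x) = 12.
Collecting terms: 2x − 4 = 12, so 2x = 16, so x = 8.
Then 2E = 16 + 4·8 = 48, so E = 24, V = 2E/3 = 16, F = 2 + 8 = 10.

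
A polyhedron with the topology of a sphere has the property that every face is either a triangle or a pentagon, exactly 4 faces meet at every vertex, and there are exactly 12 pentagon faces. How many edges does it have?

Let x be the number of triangles; then F = 12 + x.
Edge–face incidences: 2E = 5·12 + 3·x = 60 + 3x.
Every vertex has degree 4, so 4V = 2E.
Euler: V − E + F = 2 ⇒ (2E)/4 − E + (12 + x) = 2.
Multiply by 8: 2·(2E) − 4·(2E) + 8·(12 + x) = 16, i.e. 96 + 8x − 2·(60 + 3x) = 16.
Collecting terms: 2x − 24 = 16, so 2x = 40, so x = 20.
Then 2E = 60 + 3·20 = 120, so E = 60, V = 2E/4 = 30, F = 12 + 20 = 32.

60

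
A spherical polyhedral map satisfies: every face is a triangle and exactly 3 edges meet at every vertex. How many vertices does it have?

Each face has 3 edges and each edge borders two faces, so 2E = 3F.
Each vertex has degree 3, so 3V = 2E and hence V = 3F/3.
Euler: V − E + F = 2 ⇒ (3F/3) − (3F/2) + F = 2.
Multiply by 6: (6 − 9 + 6)F = 12, i.e. 3F = 12.
So F = 4, E = 3·4/2 = 6, V = 3·4/3 = 4.

4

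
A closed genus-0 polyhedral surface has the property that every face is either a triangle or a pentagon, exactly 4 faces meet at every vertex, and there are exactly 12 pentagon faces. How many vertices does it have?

Let x be the number of triangles; then F = 12 + x.
Edge–face incidences: 2E = 5·12 + 3·x = 60 + 3x.
Every vertex has degree 4, so 4V = 2E.
Euler: V − E + F = 2 ⇒ (2E)/4 − E + (12 + x) = 2.
Multiply by 8: 2·(2E) − 4·(2E) + 8·(12 + x) = 16, i.e. 96 + 8x − 2·(60 + 3x) = 16.
Collecting terms: 2x − 24 = 16, so 2x = 40, so x = 20.
Then 2E = 60 + 3·20 = 120, so E = 60, V = 2E/4 = 30, F = 12 + 20 = 32.

30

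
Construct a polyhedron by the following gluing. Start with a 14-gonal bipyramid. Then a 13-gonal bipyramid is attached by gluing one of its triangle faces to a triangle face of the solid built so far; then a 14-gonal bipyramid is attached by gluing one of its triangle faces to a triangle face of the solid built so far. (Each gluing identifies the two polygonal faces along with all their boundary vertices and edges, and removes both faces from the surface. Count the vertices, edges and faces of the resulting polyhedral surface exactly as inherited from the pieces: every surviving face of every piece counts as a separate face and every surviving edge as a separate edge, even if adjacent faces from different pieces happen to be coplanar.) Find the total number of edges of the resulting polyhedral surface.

A 14-gonal bipyramid: V=16, E=42, F=28.
Attach a 13-gonal bipyramid (V=15, E=39, F=26) along a 3-gon: merge 3 vertices and 3 edges, delete both glued faces → V=28, E=78, F=52.
Attach a 14-gonal bipyramid (V=16, E=42, F=28) along a 3-gon: merge 3 vertices and 3 edges, delete both glued faces → V=41, E=117, F=78.
Check: V − E + F = 41 − 117 + 78 = 2.

117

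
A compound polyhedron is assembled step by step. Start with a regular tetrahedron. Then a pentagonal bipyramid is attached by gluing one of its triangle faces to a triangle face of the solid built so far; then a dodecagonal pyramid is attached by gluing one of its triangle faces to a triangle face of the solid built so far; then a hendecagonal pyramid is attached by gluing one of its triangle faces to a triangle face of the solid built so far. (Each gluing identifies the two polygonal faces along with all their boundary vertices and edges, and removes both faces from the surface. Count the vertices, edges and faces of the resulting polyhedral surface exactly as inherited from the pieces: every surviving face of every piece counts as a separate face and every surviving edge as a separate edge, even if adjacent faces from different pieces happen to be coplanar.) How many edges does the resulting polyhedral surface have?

58

A regular tetrahedron: V=4, E=6, F=4.
Attach a pentagonal bipyramid (V=7, E=15, F=10) along a 3-gon: merge 3 vertices and 3 edges, delete both glued faces → V=8, E=18, F=12.
Attach a dodecagonal pyramid (V=13, E=24, F=13) along a 3-gon: merge 3 vertices and 3 edges, delete both glued faces → V=18, E=39, F=23.
Attach a hendecagonal pyramid (V=12, E=22, F=12) along a 3-gon: merge 3 vertices and 3 edges, delete both glued faces → V=27, E=58, F=33.
Check: V − E + F = 27 − 58 + 33 = 2.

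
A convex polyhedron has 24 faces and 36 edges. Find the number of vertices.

14

Here V − E + F = 2.
V = 2 + E − F = 2 + 36 − 24 = 14.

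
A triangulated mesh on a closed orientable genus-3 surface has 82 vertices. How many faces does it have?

χ = 2 − 2·3 = -4, and every face is a triangle so 3F = 2E.
V − E + F = -4 with E = 3F/2 gives 82 − (3/2 − 1)·F = -4, so F = 172 and E = 258.

172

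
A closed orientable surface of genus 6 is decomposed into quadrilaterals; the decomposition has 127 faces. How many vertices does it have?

χ = 2 − 2·6 = -10, and every face is a square so 4F = 2E.
E = 4·127/2 = 254. Then V = -10 + E − F = -10 + 254 − 127 = 117.

117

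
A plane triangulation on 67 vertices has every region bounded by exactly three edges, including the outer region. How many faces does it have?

In a plane triangulation 3F = 2E and V − E + F = 2, so F = 2V − 4 = 2·67 − 4 = 130.

130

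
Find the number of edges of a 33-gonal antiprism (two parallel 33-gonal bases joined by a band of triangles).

An antiprism on an n-gon has two n-gon caps and 2n triangles: V = 2·33 = 66, E = 4·33 = 132, F = 2·33 + 2 = 68.

132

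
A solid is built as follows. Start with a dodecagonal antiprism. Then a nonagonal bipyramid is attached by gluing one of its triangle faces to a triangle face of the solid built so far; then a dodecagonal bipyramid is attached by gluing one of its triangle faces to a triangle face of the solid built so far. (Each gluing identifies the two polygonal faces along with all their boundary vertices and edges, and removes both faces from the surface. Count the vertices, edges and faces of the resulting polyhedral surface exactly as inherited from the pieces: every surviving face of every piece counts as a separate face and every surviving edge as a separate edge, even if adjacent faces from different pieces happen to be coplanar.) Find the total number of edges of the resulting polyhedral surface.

A dodecagonal antiprism: V=24, E=48, F=26.
Attach a nonagonal bipyramid (V=11, E=27, F=18) along a 3-gon: merge 3 vertices and 3 edges, delete both glued faces → V=32, E=72, F=42.
Attach a dodecagonal bipyramid (V=14, E=36, F=24) along a 3-gon: merge 3 vertices and 3 edges, delete both glued faces → V=43, E=105, F=64.
Check: V − E + F = 43 − 105 + 64 = 2.

105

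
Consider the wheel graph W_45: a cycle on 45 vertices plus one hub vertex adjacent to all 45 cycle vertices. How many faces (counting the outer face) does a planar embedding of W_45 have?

W_45 has V = 45 + 1 = 46 vertices and E = 2·45 = 90 edges.
By Euler's formula F = 2 − V + E = 2 − 46 + 90 = 46.

46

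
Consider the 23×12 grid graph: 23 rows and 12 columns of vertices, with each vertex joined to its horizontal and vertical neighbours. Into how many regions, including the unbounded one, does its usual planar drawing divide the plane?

243

The grid has V = 23·12 = 276 vertices and E = 23·11 + 12·22 = 517 edges.
F = 2 − V + E = 2 − 276 + 517 = 243.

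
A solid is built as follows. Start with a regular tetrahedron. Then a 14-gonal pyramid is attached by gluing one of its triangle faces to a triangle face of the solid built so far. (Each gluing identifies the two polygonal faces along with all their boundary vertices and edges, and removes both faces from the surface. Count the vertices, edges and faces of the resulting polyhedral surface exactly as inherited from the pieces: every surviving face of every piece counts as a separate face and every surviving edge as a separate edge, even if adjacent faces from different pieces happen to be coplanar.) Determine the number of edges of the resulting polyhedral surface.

A regular tetrahedron: V=4, E=6, F=4.
Attach a 14-gonal pyramid (V=15, E=28, F=15) along a 3-gon: merge 3 vertices and 3 edges, delete both glued faces → V=16, E=31, F=17.
Check: V − E + F = 16 − 31 + 17 = 2.

31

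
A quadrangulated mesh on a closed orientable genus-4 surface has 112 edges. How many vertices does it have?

50

χ = 2 − 2·4 = -6, and every face is a square so 4F = 2E.
F = 2E/4 = 56. Then V = -6 + E − F = -6 + 112 − 56 = 50.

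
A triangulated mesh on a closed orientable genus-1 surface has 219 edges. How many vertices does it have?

χ = 2 − 2·1 = 0, and every face is a triangle so 3F = 2E.
F = 2E/3 = 146. Then V = 0 + E − F = 0 + 219 − 146 = 73.

73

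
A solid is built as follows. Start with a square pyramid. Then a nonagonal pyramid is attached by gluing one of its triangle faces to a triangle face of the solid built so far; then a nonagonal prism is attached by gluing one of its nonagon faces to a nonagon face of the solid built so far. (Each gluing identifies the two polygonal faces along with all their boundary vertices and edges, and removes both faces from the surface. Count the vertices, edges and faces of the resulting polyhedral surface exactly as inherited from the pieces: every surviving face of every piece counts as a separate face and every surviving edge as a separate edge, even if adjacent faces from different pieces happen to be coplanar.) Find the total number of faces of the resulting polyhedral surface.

A square pyramid: V=5, E=8, F=5.
Attach a nonagonal pyramid (V=10, E=18, F=10) along a 3-gon: merge 3 vertices and 3 edges, delete both glued faces → V=12, E=23, F=13.
Attach a nonagonal prism (V=18, E=27, F=11) along a 9-gon: merge 9 vertices and 9 edges, delete both glued faces → V=21, E=41, F=22.
Check: V − E + F = 21 − 41 + 22 = 2.

22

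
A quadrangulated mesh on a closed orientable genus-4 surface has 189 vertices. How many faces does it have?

χ = 2 − 2·4 = -6, and every face is a square so 4F = 2E.
V − E + F = -6 with E = 4F/2 gives 189 − (4/2 − 1)·F = -6, so F = 195 and E = 390.

195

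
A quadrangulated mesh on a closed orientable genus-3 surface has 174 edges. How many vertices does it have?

83

χ = 2 − 2·3 = -4, and every face is a square so 4F = 2E.
F = 2E/4 = 87. Then V = -4 + E − F = -4 + 174 − 87 = 83.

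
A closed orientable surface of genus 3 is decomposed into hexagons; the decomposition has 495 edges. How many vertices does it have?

χ = 2 − 2·3 = -4, and every face is a hexagon so 6F = 2E.
F = 2E/6 = 165. Then V = -4 + E − F = -4 + 495 − 165 = 326.

326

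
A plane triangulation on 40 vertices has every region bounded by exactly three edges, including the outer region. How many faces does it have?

In a plane triangulation 3F = 2E and V − E + F = 2, so F = 2V − 4 = 2·40 − 4 = 76.

76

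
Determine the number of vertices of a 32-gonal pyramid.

A pyramid on an n-gon base has one n-gon and n triangles: V = 32 + 1 = 33, E = 2·32 = 64, F = 32 + 1 = 33.

33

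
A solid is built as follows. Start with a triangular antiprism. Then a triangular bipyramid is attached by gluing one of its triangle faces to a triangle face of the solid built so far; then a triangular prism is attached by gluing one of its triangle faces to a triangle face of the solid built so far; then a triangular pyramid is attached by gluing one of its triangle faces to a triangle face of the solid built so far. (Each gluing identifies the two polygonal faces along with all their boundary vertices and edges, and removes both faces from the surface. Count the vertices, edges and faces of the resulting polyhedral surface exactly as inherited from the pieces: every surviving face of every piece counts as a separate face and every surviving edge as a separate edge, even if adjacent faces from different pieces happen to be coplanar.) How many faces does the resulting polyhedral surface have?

17

A triangular antiprism: V=6, E=12, F=8.
Attach a triangular bipyramid (V=5, E=9, F=6) along a 3-gon: merge 3 vertices and 3 edges, delete both glued faces → V=8, E=18, F=12.
Attach a triangular prism (V=6, E=9, F=5) along a 3-gon: merge 3 vertices and 3 edges, delete both glued faces → V=11, E=24, F=15.
Attach a triangular pyramid (V=4, E=6, F=4) along a 3-gon: merge 3 vertices and 3 edges, delete both glued faces → V=12, E=27, F=17.
Check: V − E + F = 12 − 27 + 17 = 2.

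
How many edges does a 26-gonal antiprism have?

An antiprism on an n-gon has two n-gon caps and 2n triangles: V = 2·26 = 52, E = 4·26 = 104, F = 2·26 + 2 = 54.

104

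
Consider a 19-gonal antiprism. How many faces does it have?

40

An antiprism on an n-gon has two n-gon caps and 2n triangles: V = 2·19 = 38, E = 4·19 = 76, F = 2·19 + 2 = 40.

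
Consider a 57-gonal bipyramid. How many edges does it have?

171

A bipyramid over an n-gon has 2n triangular faces and n + 2 vertices: V = 57 + 2 = 59, E = 3·57 = 171, F = 2·57 = 114.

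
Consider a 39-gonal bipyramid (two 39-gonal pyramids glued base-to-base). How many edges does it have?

117

A bipyramid over an n-gon has 2n triangular faces and n + 2 vertices: V = 39 + 2 = 41, E = 3·39 = 117, F = 2·39 = 78.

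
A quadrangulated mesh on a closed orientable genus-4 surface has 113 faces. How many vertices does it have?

107

χ = 2 − 2·4 = -6, and every face is a square so 4F = 2E.
E = 4·113/2 = 226. Then V = -6 + E − F = -6 + 226 − 113 = 107.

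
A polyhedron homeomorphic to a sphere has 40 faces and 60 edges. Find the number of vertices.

Here V − E + F = 2.
V = 2 + E − F = 2 + 60 − 40 = 22.

22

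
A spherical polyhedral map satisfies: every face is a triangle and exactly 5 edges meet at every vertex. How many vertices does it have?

12

Each face has 3 edges and each edge borders two faces, so 2E = 3F.
Each vertex has degree 5, so 5V = 2E and hence V = 3F/5.
Euler: V − E + F = 2 ⇒ (3F/5) − (3F/2) + F = 2.
Multiply by 10: (6 − 15 + 10)F = 20, i.e. 1F = 20.
So F = 20, E = 3·20/2 = 30, V = 3·20/5 = 12.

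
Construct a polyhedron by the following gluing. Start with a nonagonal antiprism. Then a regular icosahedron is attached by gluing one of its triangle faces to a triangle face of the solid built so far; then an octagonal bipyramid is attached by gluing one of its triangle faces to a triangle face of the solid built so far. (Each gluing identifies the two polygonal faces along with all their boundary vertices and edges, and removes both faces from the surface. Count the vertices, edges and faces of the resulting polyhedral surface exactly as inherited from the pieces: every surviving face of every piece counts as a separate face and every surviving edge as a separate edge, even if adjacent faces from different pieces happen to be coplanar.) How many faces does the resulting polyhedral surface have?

52

A nonagonal antiprism: V=18, E=36, F=20.
Attach a regular icosahedron (V=12, E=30, F=20) along a 3-gon: merge 3 vertices and 3 edges, delete both glued faces → V=27, E=63, F=38.
Attach an octagonal bipyramid (V=10, E=24, F=16) along a 3-gon: merge 3 vertices and 3 edges, delete both glued faces → V=34, E=84, F=52.
Check: V − E + F = 34 − 84 + 52 = 2.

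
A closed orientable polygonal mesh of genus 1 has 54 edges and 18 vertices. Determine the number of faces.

36

For a closed orientable surface of genus 1, χ = 2 − 2·1 = 0.
F = 0 − V + E = 0 − 18 + 54 = 36.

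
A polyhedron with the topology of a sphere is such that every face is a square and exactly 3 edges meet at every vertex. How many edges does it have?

Each face has 4 edges and each edge borders two faces, so 2E = 4F.
Each vertex has degree 3, so 3V = 2E and hence V = 4F/3.
Euler: V − E + F = 2 ⇒ (4F/3) − (4F/2) + F = 2.
Multiply by 6: (8 − 12 + 6)F = 12, i.e. 2F = 12.
So F = 6, E = 4·6/2 = 12, V = 4·6/3 = 8.

12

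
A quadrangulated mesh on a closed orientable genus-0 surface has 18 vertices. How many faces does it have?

16

χ = 2 − 2·0 = 2, and every face is a square so 4F = 2E.
V − E + F = 2 with E = 4F/2 gives 18 − (4/2 − 1)·F = 2, so F = 16 and E = 32.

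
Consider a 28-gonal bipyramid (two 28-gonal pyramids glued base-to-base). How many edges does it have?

A bipyramid over an n-gon has 2n triangular faces and n + 2 vertices: V = 28 + 2 = 30, E = 3·28 = 84, F = 2·28 = 56.

84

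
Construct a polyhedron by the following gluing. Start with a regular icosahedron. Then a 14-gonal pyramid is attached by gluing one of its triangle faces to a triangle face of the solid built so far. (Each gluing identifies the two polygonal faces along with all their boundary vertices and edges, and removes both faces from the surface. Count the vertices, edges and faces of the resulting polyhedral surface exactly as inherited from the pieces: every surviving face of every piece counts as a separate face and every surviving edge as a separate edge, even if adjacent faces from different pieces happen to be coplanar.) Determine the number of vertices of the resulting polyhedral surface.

A regular icosahedron: V=12, E=30, F=20.
Attach a 14-gonal pyramid (V=15, E=28, F=15) along a 3-gon: merge 3 vertices and 3 edges, delete both glued faces → V=24, E=55, F=33.
Check: V − E + F = 24 − 55 + 33 = 2.

24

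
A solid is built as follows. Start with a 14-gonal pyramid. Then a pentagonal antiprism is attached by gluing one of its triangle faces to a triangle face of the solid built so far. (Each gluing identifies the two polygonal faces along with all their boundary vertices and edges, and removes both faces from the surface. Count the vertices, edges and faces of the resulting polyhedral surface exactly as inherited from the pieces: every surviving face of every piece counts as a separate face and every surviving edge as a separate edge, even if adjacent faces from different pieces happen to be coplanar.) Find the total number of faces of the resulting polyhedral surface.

25

A 14-gonal pyramid: V=15, E=28, F=15.
Attach a pentagonal antiprism (V=10, E=20, F=12) along a 3-gon: merge 3 vertices and 3 edges, delete both glued faces → V=22, E=45, F=25.
Check: V − E + F = 22 − 45 + 25 = 2.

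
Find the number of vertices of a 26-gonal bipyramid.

A bipyramid over an n-gon has 2n triangular faces and n + 2 vertices: V = 26 + 2 = 28, E = 3·26 = 78, F = 2·26 = 52.

28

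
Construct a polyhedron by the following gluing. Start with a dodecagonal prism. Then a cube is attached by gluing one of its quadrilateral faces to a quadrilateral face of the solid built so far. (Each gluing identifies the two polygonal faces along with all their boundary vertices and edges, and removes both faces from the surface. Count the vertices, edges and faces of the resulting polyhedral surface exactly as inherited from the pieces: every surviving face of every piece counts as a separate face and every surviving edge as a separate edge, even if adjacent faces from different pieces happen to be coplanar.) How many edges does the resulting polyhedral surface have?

A dodecagonal prism: V=24, E=36, F=14.
Attach a cube (V=8, E=12, F=6) along a 4-gon: merge 4 vertices and 4 edges, delete both glued faces → V=28, E=44, F=18.
Check: V − E + F = 28 − 44 + 18 = 2.

44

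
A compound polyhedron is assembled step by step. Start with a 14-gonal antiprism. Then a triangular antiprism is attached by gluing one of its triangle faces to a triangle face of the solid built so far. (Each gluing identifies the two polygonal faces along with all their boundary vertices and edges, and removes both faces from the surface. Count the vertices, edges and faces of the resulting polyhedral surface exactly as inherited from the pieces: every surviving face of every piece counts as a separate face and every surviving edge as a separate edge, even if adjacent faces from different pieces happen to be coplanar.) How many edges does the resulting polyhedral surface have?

65

A 14-gonal antiprism: V=28, E=56, F=30.
Attach a triangular antiprism (V=6, E=12, F=8) along a 3-gon: merge 3 vertices and 3 edges, delete both glued faces → V=31, E=65, F=36.
Check: V − E + F = 31 − 65 + 36 = 2.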